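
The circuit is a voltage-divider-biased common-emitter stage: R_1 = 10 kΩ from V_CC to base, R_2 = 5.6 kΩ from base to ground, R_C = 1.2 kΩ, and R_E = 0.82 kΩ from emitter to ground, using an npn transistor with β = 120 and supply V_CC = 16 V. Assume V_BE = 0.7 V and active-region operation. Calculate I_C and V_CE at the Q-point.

Thevenize the base divider: V_Th = V_CC·R_2/(R_1+R_2) = 16×5.6/15.6 = 5.74 V, R_Th = R_1‖R_2 = 3.59 kΩ.
Base-emitter loop: V_Th = I_B·R_Th + V_BE + (β+1)I_B·R_E, so I_B = (5.74 − 0.7) / (3.59 + 121×0.82) = 0.0491 mA.
I_C = β·I_B = 120×0.0491 = 5.89 mA, and I_E = (β+1)I_B = 5.94 mA.
V_CE = V_CC − I_C·R_C − I_E·R_E = 16 − 5.89×1.2 − 5.94×0.82 = 4.07 V.
V_CE = 4.07 V > 0.2 V confirms active-region operation.

I_C ≈ 5.9 mA, V_CE ≈ 4.1 V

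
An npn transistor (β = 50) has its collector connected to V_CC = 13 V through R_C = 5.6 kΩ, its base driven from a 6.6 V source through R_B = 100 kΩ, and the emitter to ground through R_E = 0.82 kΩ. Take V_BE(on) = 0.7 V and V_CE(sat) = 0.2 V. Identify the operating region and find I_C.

Assume active: I_B = (6.6 − 0.7)/(100 + 51×0.82) = 0.0416 mA, I_C = β·I_B = 2.08 mA.
Then V_CE = 13 − 2.08×5.6 − 2.12×0.82 = -0.388 V < 0.2 V — the active assumption fails.
Re-solve with V_CE = 0.2 V. KCL at the emitter: V_E/R_E = (V_BB−0.7−V_E)/R_B + (V_CC−0.2−V_E)/R_C, giving V_E = 1.67 V.
I_C = (V_CC − 0.2 − V_E)/R_C = (12.8 − 1.67)/5.6 = 1.99 mA.
Check: I_B = (5.9 − 1.67)/100 = 0.0423 mA, and β·I_B = 2.12 mA > I_C, confirming saturation.

saturation; I_C ≈ 2 mA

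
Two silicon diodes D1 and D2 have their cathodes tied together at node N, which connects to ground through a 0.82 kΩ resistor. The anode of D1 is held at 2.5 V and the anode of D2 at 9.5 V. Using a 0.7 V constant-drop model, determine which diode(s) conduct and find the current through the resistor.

Assume both conduct. Then node N would need to be at both 2.5−0.7 = 1.8 V and 9.5−0.7 = 8.8 V, which is impossible.
Assume only D2 conducts: V_N = 9.5 − 0.7 = 8.8 V, so I_R = 8.8/0.82 = 10.7 mA.
Check D1: its anode-to-cathode voltage is 2.5 − 8.8 = -6.3 V < 0.7 V, so it is off. The assumption is consistent.

Only D2 conducts; I_R ≈ 11 mA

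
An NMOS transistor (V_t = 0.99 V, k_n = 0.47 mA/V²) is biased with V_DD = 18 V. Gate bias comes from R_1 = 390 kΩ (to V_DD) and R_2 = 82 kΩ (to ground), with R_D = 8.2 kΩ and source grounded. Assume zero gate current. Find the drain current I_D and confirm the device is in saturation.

V_G = V_DD·R_2/(R_1+R_2) = 18×82/472 = 3.13 V. With the source grounded, V_GS = V_G = 3.13 V.
Assume saturation: I_D = (k_n/2)(V_GS − V_t)² = (0.47/2)×(3.13 − 0.99)² = 0.235×2.14² = 1.07 mA.
V_DS = V_DD − I_D·R_D = 18 − 1.07×8.2 = 9.2 V.
Saturation requires V_DS ≥ V_GS − V_t = 2.14 V; 9.2 ≥ 2.14 ✓.

I_D ≈ 1.1 mA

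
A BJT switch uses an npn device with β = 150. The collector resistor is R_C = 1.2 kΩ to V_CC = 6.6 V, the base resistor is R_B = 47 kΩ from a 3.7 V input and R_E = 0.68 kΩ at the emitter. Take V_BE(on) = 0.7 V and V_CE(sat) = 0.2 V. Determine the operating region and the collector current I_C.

active; I_C ≈ 3 mA

Assume active. Base-emitter loop: I_B = (V_BB − V_BE)/(R_B + (β+1)R_E) = (3.7 − 0.7)/(47 + 151×0.68) = 0.02 mA.
I_C = β·I_B = 150×0.02 = 3.01 mA.
V_CE = V_CC − I_C·R_C − I_E·R_E = 6.6 − 3.01×1.2 − 3.03×0.68 = 0.934 V > V_CE(sat), so the active-region assumption holds.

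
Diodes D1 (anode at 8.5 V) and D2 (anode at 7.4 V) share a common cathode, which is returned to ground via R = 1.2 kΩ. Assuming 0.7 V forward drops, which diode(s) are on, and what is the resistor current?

Assume both conduct. Then node N would need to be at both 8.5−0.7 = 7.8 V and 7.4−0.7 = 6.7 V, which is impossible.
Assume only D1 conducts: V_N = 8.5 − 0.7 = 7.8 V, so I_R = 7.8/1.2 = 6.5 mA.
Check D2: its anode-to-cathode voltage is 7.4 − 7.8 = -0.4 V < 0.7 V, so it is off. The assumption is consistent.

Only D1 conducts; I_R ≈ 6.5 mA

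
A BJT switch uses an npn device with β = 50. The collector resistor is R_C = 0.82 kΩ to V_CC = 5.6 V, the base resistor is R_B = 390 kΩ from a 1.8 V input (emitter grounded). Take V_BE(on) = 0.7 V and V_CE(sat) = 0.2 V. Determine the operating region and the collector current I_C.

Assume active. Base-emitter loop: I_B = (V_BB − V_BE)/R_B = (1.8 − 0.7)/390 = 0.00282 mA.
I_C = β·I_B = 50×0.00282 = 0.141 mA.
V_CE = V_CC − I_C·R_C = 5.6 − 0.141×0.82 = 5.48 V > V_CE(sat), so the active-region assumption holds.

active; I_C ≈ 0.14 mA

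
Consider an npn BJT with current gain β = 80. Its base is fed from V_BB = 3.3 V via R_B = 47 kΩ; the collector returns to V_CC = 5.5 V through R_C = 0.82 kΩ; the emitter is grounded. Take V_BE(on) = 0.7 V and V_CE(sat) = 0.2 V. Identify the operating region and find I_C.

active; I_C ≈ 4.4 mA

Assume active. Base-emitter loop: I_B = (V_BB − V_BE)/R_B = (3.3 − 0.7)/47 = 0.0553 mA.
I_C = β·I_B = 80×0.0553 = 4.43 mA.
V_CE = V_CC − I_C·R_C = 5.5 − 4.43×0.82 = 1.87 V > V_CE(sat), so the active-region assumption holds.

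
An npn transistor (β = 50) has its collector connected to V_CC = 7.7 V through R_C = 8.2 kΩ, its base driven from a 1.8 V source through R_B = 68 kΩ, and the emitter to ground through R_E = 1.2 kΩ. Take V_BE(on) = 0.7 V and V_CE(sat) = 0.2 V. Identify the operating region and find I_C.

active; I_C ≈ 0.43 mA

Assume active. Base-emitter loop: I_B = (V_BB − V_BE)/(R_B + (β+1)R_E) = (1.8 − 0.7)/(68 + 51×1.2) = 0.00851 mA.
I_C = β·I_B = 50×0.00851 = 0.426 mA.
V_CE = V_CC − I_C·R_C − I_E·R_E = 7.7 − 0.426×8.2 − 0.434×1.2 = 3.69 V > V_CE(sat), so the active-region assumption holds.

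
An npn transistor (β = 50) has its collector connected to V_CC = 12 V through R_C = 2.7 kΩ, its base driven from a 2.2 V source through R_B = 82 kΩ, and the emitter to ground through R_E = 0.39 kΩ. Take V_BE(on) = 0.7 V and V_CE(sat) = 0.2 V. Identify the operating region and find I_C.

active; I_C ≈ 0.74 mA

Assume active. Base-emitter loop: I_B = (V_BB − V_BE)/(R_B + (β+1)R_E) = (2.2 − 0.7)/(82 + 51×0.39) = 0.0147 mA.
I_C = β·I_B = 50×0.0147 = 0.736 mA.
V_CE = V_CC − I_C·R_C − I_E·R_E = 12 − 0.736×2.7 − 0.751×0.39 = 9.72 V > V_CE(sat), so the active-region assumption holds.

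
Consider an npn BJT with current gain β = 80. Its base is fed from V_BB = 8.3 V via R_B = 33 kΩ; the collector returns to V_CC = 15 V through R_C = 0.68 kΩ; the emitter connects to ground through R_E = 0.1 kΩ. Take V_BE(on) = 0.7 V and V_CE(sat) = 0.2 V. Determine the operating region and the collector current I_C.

active; I_C ≈ 15 mA

Assume active. Base-emitter loop: I_B = (V_BB − V_BE)/(R_B + (β+1)R_E) = (8.3 − 0.7)/(33 + 81×0.1) = 0.185 mA.
I_C = β·I_B = 80×0.185 = 14.8 mA.
V_CE = V_CC − I_C·R_C − I_E·R_E = 15 − 14.8×0.68 − 15×0.1 = 3.44 V > V_CE(sat), so the active-region assumption holds.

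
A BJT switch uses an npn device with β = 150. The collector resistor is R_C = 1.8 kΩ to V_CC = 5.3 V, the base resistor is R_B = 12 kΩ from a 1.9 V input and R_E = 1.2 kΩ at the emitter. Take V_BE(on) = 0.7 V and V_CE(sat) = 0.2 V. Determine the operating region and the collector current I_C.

active; I_C ≈ 0.93 mA

Assume active. Base-emitter loop: I_B = (V_BB − V_BE)/(R_B + (β+1)R_E) = (1.9 − 0.7)/(12 + 151×1.2) = 0.00621 mA.
I_C = β·I_B = 150×0.00621 = 0.932 mA.
V_CE = V_CC − I_C·R_C − I_E·R_E = 5.3 − 0.932×1.8 − 0.938×1.2 = 2.5 V > V_CE(sat), so the active-region assumption holds.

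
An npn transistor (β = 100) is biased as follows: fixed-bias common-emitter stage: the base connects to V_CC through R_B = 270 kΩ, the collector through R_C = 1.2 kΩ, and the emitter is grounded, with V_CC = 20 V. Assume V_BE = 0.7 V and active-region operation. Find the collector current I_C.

I_C ≈ 7.1 mA

Base loop: V_CC = I_B·R_B + V_BE, so I_B = (20 − 0.7)/270 kΩ = 0.0715 mA.
In the active region I_C = β·I_B = 100 × 0.0715 = 7.15 mA.
Collector loop: V_CE = V_CC − I_C·R_C = 20 − 7.15×1.2 = 11.4 V.
Since V_CE = 11.4 V > V_CE(sat) ≈ 0.2 V, the transistor is in the active region as assumed.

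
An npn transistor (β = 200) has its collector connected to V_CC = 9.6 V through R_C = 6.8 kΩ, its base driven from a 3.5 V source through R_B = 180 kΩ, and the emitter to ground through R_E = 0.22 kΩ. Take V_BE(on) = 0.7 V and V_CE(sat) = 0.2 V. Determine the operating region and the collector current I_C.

saturation; I_C ≈ 1.3 mA

Assume active: I_B = (3.5 − 0.7)/(180 + 201×0.22) = 0.0125 mA, I_C = β·I_B = 2.5 mA.
Then V_CE = 9.6 − 2.5×6.8 − 2.51×0.22 = -7.94 V < 0.2 V — the active assumption fails.
Re-solve with V_CE = 0.2 V. KCL at the emitter: V_E/R_E = (V_BB−0.7−V_E)/R_B + (V_CC−0.2−V_E)/R_C, giving V_E = 0.298 V.
I_C = (V_CC − 0.2 − V_E)/R_C = (9.4 − 0.298)/6.8 = 1.34 mA.
Check: I_B = (2.8 − 0.298)/180 = 0.0139 mA, and β·I_B = 2.78 mA > I_C, confirming saturation.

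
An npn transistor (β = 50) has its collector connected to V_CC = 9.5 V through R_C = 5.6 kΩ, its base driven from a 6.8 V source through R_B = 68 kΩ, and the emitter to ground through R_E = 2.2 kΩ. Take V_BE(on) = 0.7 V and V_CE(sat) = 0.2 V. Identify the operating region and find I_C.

saturation; I_C ≈ 1.2 mA

Assume active: I_B = (6.8 − 0.7)/(68 + 51×2.2) = 0.0339 mA, I_C = β·I_B = 1.69 mA.
Then V_CE = 9.5 − 1.69×5.6 − 1.73×2.2 = -3.78 V < 0.2 V — the active assumption fails.
Re-solve with V_CE = 0.2 V. KCL at the emitter: V_E/R_E = (V_BB−0.7−V_E)/R_B + (V_CC−0.2−V_E)/R_C, giving V_E = 2.7 V.
I_C = (V_CC − 0.2 − V_E)/R_C = (9.3 − 2.7)/5.6 = 1.18 mA.
Check: I_B = (6.1 − 2.7)/68 = 0.05 mA, and β·I_B = 2.5 mA > I_C, confirming saturation.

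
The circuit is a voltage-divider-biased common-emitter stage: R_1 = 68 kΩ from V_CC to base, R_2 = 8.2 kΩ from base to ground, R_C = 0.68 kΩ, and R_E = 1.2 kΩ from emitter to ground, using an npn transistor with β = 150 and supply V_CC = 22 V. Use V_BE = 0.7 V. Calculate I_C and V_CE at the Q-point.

Thevenize the base divider: V_Th = V_CC·R_2/(R_1+R_2) = 22×8.2/76.2 = 2.37 V, R_Th = R_1‖R_2 = 7.32 kΩ.
Base-emitter loop: V_Th = I_B·R_Th + V_BE + (β+1)I_B·R_E, so I_B = (2.37 − 0.7) / (7.32 + 151×1.2) = 0.00885 mA.
I_C = β·I_B = 150×0.00885 = 1.33 mA, and I_E = (β+1)I_B = 1.34 mA.
V_CE = V_CC − I_C·R_C − I_E·R_E = 22 − 1.33×0.68 − 1.34×1.2 = 19.5 V.
V_CE = 19.5 V > 0.2 V confirms active-region operation.

I_C ≈ 1.3 mA, V_CE ≈ 19 V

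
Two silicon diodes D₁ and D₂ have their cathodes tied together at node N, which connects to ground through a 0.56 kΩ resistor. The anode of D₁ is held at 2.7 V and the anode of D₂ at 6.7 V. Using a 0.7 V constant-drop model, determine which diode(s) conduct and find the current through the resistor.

Only D₂ conducts; I_R ≈ 11 mA

Assume both conduct. Then node N would need to be at both 2.7−0.7 = 2 V and 6.7−0.7 = 6 V, which is impossible.
Assume only D₂ conducts: V_N = 6.7 − 0.7 = 6 V, so I_R = 6/0.56 = 10.7 mA.
Check D₁: its anode-to-cathode voltage is 2.7 − 6 = -3.3 V < 0.7 V, so it is off. The assumption is consistent.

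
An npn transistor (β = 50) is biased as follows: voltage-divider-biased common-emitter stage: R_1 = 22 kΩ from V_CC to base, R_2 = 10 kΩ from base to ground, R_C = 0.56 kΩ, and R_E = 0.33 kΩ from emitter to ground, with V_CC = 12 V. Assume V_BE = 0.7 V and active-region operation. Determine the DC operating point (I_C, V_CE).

I_C ≈ 6.4 mA, V_CE ≈ 6.2 V

Thevenize the base divider: V_Th = V_CC·R_2/(R_1+R_2) = 12×10/32 = 3.75 V, R_Th = R_1‖R_2 = 6.88 kΩ.
Base-emitter loop: V_Th = I_B·R_Th + V_BE + (β+1)I_B·R_E, so I_B = (3.75 − 0.7) / (6.88 + 51×0.33) = 0.129 mA.
I_C = β·I_B = 50×0.129 = 6.43 mA, and I_E = (β+1)I_B = 6.56 mA.
V_CE = V_CC − I_C·R_C − I_E·R_E = 12 − 6.43×0.56 − 6.56×0.33 = 6.23 V.
V_CE = 6.23 V > 0.2 V confirms active-region operation.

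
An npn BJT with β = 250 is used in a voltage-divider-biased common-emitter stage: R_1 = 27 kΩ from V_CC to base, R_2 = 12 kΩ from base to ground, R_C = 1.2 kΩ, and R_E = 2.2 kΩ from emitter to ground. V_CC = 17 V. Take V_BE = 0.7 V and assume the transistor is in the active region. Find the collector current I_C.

Thevenize the base divider: V_Th = V_CC·R_2/(R_1+R_2) = 17×12/39 = 5.23 V, R_Th = R_1‖R_2 = 8.31 kΩ.
Base-emitter loop: V_Th = I_B·R_Th + V_BE + (β+1)I_B·R_E, so I_B = (5.23 − 0.7) / (8.31 + 251×2.2) = 0.00808 mA.
I_C = β·I_B = 250×0.00808 = 2.02 mA, and I_E = (β+1)I_B = 2.03 mA.
V_CE = V_CC − I_C·R_C − I_E·R_E = 17 − 2.02×1.2 − 2.03×2.2 = 10.1 V.
V_CE = 10.1 V > 0.2 V confirms active-region operation.

I_C ≈ 2 mA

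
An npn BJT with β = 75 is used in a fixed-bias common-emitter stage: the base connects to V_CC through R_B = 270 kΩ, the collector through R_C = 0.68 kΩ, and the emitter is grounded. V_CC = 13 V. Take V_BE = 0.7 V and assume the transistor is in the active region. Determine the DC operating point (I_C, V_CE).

I_C ≈ 3.4 mA, V_CE ≈ 11 V

Base loop: V_CC = I_B·R_B + V_BE, so I_B = (13 − 0.7)/270 kΩ = 0.0456 mA.
In the active region I_C = β·I_B = 75 × 0.0456 = 3.42 mA.
Collector loop: V_CE = V_CC − I_C·R_C = 13 − 3.42×0.68 = 10.7 V.
Since V_CE = 10.7 V > V_CE(sat) ≈ 0.2 V, the transistor is in the active region as assumed.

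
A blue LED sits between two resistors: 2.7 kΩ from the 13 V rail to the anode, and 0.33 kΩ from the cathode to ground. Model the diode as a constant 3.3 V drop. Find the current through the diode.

I ≈ 3.2 mA

The two resistors are in series with the diode, so KVL gives 13 = I·2.7 + 3.3 + I·0.33.
I = (13 − 3.3) / (2.7 + 0.33) kΩ = 9.7 / 3.03 = 3.2 mA.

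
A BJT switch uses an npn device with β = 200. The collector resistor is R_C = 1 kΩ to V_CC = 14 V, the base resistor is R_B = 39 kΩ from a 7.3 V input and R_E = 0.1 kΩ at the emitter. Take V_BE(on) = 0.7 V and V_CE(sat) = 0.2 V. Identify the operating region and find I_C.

saturation; I_C ≈ 13 mA

Assume active: I_B = (7.3 − 0.7)/(39 + 201×0.1) = 0.112 mA, I_C = β·I_B = 22.3 mA.
Then V_CE = 14 − 22.3×1 − 22.4×0.1 = -10.6 V < 0.2 V — the active assumption fails.
Re-solve with V_CE = 0.2 V. KCL at the emitter: V_E/R_E = (V_BB−0.7−V_E)/R_B + (V_CC−0.2−V_E)/R_C, giving V_E = 1.27 V.
I_C = (V_CC − 0.2 − V_E)/R_C = (13.8 − 1.27)/1 = 12.5 mA.
Check: I_B = (6.6 − 1.27)/39 = 0.137 mA, and β·I_B = 27.3 mA > I_C, confirming saturation.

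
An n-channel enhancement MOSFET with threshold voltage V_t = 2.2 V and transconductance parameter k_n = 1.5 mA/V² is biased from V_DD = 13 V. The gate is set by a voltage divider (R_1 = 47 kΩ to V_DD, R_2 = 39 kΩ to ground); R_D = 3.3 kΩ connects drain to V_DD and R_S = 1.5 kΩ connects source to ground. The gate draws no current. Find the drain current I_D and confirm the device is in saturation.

I_D ≈ 1.5 mA

V_G = V_DD·R_2/(R_1+R_2) = 13×39/86 = 5.9 V.
Assume saturation: I_D = (k_n/2)(V_GS − V_t)² with V_GS = V_G − I_D·R_S = 5.9 − 1.5·I_D.
Substituting gives 1.69·I_D² − 9.31·I_D + 10.2 = 0, with roots I_D = 1.52 or 4 mA.
The root I_D = 4 mA gives V_GS = -0.111 V ≤ V_t, so take I_D = 1.52 mA.
Then V_GS = 3.62 V and V_DS = V_DD − I_D(R_D+R_S) = 13 − 1.52×4.8 = 5.72 V.
Saturation requires V_DS ≥ V_GS − V_t = 1.42 V; 5.72 ≥ 1.42 ✓.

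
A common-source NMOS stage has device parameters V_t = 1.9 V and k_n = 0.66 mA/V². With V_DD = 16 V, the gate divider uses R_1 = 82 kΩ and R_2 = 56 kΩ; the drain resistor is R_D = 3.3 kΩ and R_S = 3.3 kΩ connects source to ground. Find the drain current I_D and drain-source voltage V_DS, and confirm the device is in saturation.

V_G = V_DD·R_2/(R_1+R_2) = 16×56/138 = 6.49 V.
Assume saturation: I_D = (k_n/2)(V_GS − V_t)² with V_GS = V_G − I_D·R_S = 6.49 − 3.3·I_D.
Substituting gives 3.59·I_D² − 11·I_D + 6.96 = 0, with roots I_D = 0.893 or 2.17 mA.
The root I_D = 2.17 mA gives V_GS = -0.663 V ≤ V_t, so take I_D = 0.893 mA.
Then V_GS = 3.55 V and V_DS = V_DD − I_D(R_D+R_S) = 16 − 0.893×6.6 = 10.1 V.
Saturation requires V_DS ≥ V_GS − V_t = 1.65 V; 10.1 ≥ 1.65 ✓.

I_D ≈ 0.89 mA, V_DS ≈ 10 V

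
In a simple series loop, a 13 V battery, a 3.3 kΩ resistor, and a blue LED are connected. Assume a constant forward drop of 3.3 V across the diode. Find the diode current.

I ≈ 2.9 mA

KVL around the loop: 13 = V_D + I·R = 3.3 + I × 3.3 kΩ.
So I = (13 − 3.3) / 3.3 kΩ = 9.7 / 3.3 = 2.94 mA.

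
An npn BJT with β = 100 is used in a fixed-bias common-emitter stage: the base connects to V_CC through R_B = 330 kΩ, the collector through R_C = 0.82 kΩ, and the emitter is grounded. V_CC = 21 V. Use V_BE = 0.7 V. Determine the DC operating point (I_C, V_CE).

Base loop: V_CC = I_B·R_B + V_BE, so I_B = (21 − 0.7)/330 kΩ = 0.0615 mA.
In the active region I_C = β·I_B = 100 × 0.0615 = 6.15 mA.
Collector loop: V_CE = V_CC − I_C·R_C = 21 − 6.15×0.82 = 16 V.
Since V_CE = 16 V > V_CE(sat) ≈ 0.2 V, the transistor is in the active region as assumed.

I_C ≈ 6.2 mA, V_CE ≈ 16 V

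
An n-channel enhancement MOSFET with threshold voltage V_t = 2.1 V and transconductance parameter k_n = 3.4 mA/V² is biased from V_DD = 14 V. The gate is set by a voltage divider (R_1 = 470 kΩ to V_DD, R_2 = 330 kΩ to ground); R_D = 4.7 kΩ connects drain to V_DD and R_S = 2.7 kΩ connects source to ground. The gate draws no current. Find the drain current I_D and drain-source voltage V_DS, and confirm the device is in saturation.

V_G = V_DD·R_2/(R_1+R_2) = 14×330/800 = 5.78 V.
Assume saturation: I_D = (k_n/2)(V_GS − V_t)² with V_GS = V_G − I_D·R_S = 5.78 − 2.7·I_D.
Substituting gives 12.4·I_D² − 34.7·I_D + 23 = 0, with roots I_D = 1.07 or 1.74 mA.
The root I_D = 1.74 mA gives V_GS = 1.09 V ≤ V_t, so take I_D = 1.07 mA.
Then V_GS = 2.89 V and V_DS = V_DD − I_D(R_D+R_S) = 14 − 1.07×7.4 = 6.1 V.
Saturation requires V_DS ≥ V_GS − V_t = 0.792 V; 6.1 ≥ 0.792 ✓.

I_D ≈ 1.1 mA, V_DS ≈ 6.1 V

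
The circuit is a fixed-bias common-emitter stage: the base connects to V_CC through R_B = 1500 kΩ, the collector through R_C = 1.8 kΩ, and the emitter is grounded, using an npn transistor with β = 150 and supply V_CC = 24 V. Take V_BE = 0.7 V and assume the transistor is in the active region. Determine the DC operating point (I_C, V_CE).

Base loop: V_CC = I_B·R_B + V_BE, so I_B = (24 − 0.7)/1500 kΩ = 0.0155 mA.
In the active region I_C = β·I_B = 150 × 0.0155 = 2.33 mA.
Collector loop: V_CE = V_CC − I_C·R_C = 24 − 2.33×1.8 = 19.8 V.
Since V_CE = 19.8 V > V_CE(sat) ≈ 0.2 V, the transistor is in the active region as assumed.

I_C ≈ 2.3 mA, V_CE ≈ 20 V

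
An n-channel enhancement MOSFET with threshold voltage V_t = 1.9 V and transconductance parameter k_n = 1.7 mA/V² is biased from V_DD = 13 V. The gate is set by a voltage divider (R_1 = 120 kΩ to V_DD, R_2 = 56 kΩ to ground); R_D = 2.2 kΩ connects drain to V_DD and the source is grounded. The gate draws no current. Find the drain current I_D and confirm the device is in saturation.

V_G = V_DD·R_2/(R_1+R_2) = 13×56/176 = 4.14 V. With the source grounded, V_GS = V_G = 4.14 V.
Assume saturation: I_D = (k_n/2)(V_GS − V_t)² = (1.7/2)×(4.14 − 1.9)² = 0.85×2.24² = 4.25 mA.
V_DS = V_DD − I_D·R_D = 13 − 4.25×2.2 = 3.65 V.
Saturation requires V_DS ≥ V_GS − V_t = 2.24 V; 3.65 ≥ 2.24 ✓.

I_D ≈ 4.3 mA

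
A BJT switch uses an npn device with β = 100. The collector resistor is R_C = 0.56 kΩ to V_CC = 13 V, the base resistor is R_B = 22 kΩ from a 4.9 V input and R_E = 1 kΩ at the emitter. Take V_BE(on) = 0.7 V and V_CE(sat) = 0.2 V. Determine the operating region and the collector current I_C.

active; I_C ≈ 3.4 mA

Assume active. Base-emitter loop: I_B = (V_BB − V_BE)/(R_B + (β+1)R_E) = (4.9 − 0.7)/(22 + 101×1) = 0.0341 mA.
I_C = β·I_B = 100×0.0341 = 3.41 mA.
V_CE = V_CC − I_C·R_C − I_E·R_E = 13 − 3.41×0.56 − 3.45×1 = 7.64 V > V_CE(sat), so the active-region assumption holds.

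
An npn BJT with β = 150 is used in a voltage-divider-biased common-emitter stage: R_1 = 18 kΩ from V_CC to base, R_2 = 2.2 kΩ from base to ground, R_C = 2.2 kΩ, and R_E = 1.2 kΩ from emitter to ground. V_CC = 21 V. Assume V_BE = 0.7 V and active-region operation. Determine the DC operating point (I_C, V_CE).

Thevenize the base divider: V_Th = V_CC·R_2/(R_1+R_2) = 21×2.2/20.2 = 2.29 V, R_Th = R_1‖R_2 = 1.96 kΩ.
Base-emitter loop: V_Th = I_B·R_Th + V_BE + (β+1)I_B·R_E, so I_B = (2.29 − 0.7) / (1.96 + 151×1.2) = 0.00867 mA.
I_C = β·I_B = 150×0.00867 = 1.3 mA, and I_E = (β+1)I_B = 1.31 mA.
V_CE = V_CC − I_C·R_C − I_E·R_E = 21 − 1.3×2.2 − 1.31×1.2 = 16.6 V.
V_CE = 16.6 V > 0.2 V confirms active-region operation.

I_C ≈ 1.3 mA, V_CE ≈ 17 V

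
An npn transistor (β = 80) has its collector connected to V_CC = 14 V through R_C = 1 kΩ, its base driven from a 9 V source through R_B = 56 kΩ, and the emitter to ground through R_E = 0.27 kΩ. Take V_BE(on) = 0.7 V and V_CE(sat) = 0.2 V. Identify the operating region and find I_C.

active; I_C ≈ 8.5 mA

Assume active. Base-emitter loop: I_B = (V_BB − V_BE)/(R_B + (β+1)R_E) = (9 − 0.7)/(56 + 81×0.27) = 0.107 mA.
I_C = β·I_B = 80×0.107 = 8.53 mA.
V_CE = V_CC − I_C·R_C − I_E·R_E = 14 − 8.53×1 − 8.63×0.27 = 3.14 V > V_CE(sat), so the active-region assumption holds.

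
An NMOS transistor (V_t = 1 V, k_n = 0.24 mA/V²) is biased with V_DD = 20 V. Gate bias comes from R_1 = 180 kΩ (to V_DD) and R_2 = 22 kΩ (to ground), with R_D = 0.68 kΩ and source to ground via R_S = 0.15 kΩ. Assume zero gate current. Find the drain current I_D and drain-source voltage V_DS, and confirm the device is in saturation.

I_D ≈ 0.16 mA, V_DS ≈ 20 V

V_G = V_DD·R_2/(R_1+R_2) = 20×22/202 = 2.18 V.
Assume saturation: I_D = (k_n/2)(V_GS − V_t)² with V_GS = V_G − I_D·R_S = 2.18 − 0.15·I_D.
Substituting gives 0.0027·I_D² − 1.04·I_D + 0.167 = 0, with roots I_D = 0.16 or 386 mA.
The root I_D = 386 mA gives V_GS = -55.7 V ≤ V_t, so take I_D = 0.16 mA.
Then V_GS = 2.15 V and V_DS = V_DD − I_D(R_D+R_S) = 20 − 0.16×0.83 = 19.9 V.
Saturation requires V_DS ≥ V_GS − V_t = 1.15 V; 19.9 ≥ 1.15 ✓.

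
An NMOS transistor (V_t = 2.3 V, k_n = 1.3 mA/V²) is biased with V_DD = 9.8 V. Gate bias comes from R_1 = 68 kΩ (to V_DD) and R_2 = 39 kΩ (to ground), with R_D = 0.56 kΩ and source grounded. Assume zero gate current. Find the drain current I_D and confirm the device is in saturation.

V_G = V_DD·R_2/(R_1+R_2) = 9.8×39/107 = 3.57 V. With the source grounded, V_GS = V_G = 3.57 V.
Assume saturation: I_D = (k_n/2)(V_GS − V_t)² = (1.3/2)×(3.57 − 2.3)² = 0.65×1.27² = 1.05 mA.
V_DS = V_DD − I_D·R_D = 9.8 − 1.05×0.56 = 9.21 V.
Saturation requires V_DS ≥ V_GS − V_t = 1.27 V; 9.21 ≥ 1.27 ✓.

I_D ≈ 1.1 mA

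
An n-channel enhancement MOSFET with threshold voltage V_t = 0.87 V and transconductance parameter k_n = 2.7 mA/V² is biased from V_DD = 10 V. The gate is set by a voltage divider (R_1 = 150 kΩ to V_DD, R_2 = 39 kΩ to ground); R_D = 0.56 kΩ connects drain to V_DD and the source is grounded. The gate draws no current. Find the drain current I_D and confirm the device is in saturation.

I_D ≈ 1.9 mA

V_G = V_DD·R_2/(R_1+R_2) = 10×39/189 = 2.06 V. With the source grounded, V_GS = V_G = 2.06 V.
Assume saturation: I_D = (k_n/2)(V_GS − V_t)² = (2.7/2)×(2.06 − 0.87)² = 1.35×1.19² = 1.92 mA.
V_DS = V_DD − I_D·R_D = 10 − 1.92×0.56 = 8.92 V.
Saturation requires V_DS ≥ V_GS − V_t = 1.19 V; 8.92 ≥ 1.19 ✓.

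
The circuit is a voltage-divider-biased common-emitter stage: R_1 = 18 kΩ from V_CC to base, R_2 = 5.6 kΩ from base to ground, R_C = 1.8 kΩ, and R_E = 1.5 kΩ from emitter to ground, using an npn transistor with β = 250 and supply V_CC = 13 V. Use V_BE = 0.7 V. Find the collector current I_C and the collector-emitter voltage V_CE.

Thevenize the base divider: V_Th = V_CC·R_2/(R_1+R_2) = 13×5.6/23.6 = 3.08 V, R_Th = R_1‖R_2 = 4.27 kΩ.
Base-emitter loop: V_Th = I_B·R_Th + V_BE + (β+1)I_B·R_E, so I_B = (3.08 − 0.7) / (4.27 + 251×1.5) = 0.00626 mA.
I_C = β·I_B = 250×0.00626 = 1.57 mA, and I_E = (β+1)I_B = 1.57 mA.
V_CE = V_CC − I_C·R_C − I_E·R_E = 13 − 1.57×1.8 − 1.57×1.5 = 7.82 V.
V_CE = 7.82 V > 0.2 V confirms active-region operation.

I_C ≈ 1.6 mA, V_CE ≈ 7.8 V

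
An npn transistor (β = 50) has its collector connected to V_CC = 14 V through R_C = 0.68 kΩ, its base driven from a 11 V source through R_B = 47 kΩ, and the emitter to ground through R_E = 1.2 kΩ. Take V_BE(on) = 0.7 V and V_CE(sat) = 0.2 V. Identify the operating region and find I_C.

active; I_C ≈ 4.8 mA

Assume active. Base-emitter loop: I_B = (V_BB − V_BE)/(R_B + (β+1)R_E) = (11 − 0.7)/(47 + 51×1.2) = 0.0952 mA.
I_C = β·I_B = 50×0.0952 = 4.76 mA.
V_CE = V_CC − I_C·R_C − I_E·R_E = 14 − 4.76×0.68 − 4.85×1.2 = 4.94 V > V_CE(sat), so the active-region assumption holds.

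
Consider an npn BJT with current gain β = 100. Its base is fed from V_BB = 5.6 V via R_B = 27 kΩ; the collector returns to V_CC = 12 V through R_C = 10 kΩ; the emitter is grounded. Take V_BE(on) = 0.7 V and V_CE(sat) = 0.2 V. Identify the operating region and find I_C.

Assume active: I_B = (5.6 − 0.7)/27 = 0.181 mA, giving I_C = β·I_B = 18.1 mA.
But then V_CE = 12 − 18.1×10 = -169 V < V_CE(sat) = 0.2 V — impossible in the active region.
So the transistor is saturated. With V_CE = 0.2 V, I_C = (V_CC − 0.2)/R_C = 11.8/10 = 1.18 mA.
Check: β·I_B = 18.1 mA > I_C = 1.18 mA, confirming saturation.

saturation; I_C ≈ 1.2 mA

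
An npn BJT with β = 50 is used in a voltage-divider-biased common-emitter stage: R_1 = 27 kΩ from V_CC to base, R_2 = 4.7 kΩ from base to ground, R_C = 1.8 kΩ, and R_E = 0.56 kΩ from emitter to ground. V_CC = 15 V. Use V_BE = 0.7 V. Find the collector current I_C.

Thevenize the base divider: V_Th = V_CC·R_2/(R_1+R_2) = 15×4.7/31.7 = 2.22 V, R_Th = R_1‖R_2 = 4 kΩ.
Base-emitter loop: V_Th = I_B·R_Th + V_BE + (β+1)I_B·R_E, so I_B = (2.22 − 0.7) / (4 + 51×0.56) = 0.0468 mA.
I_C = β·I_B = 50×0.0468 = 2.34 mA, and I_E = (β+1)I_B = 2.39 mA.
V_CE = V_CC − I_C·R_C − I_E·R_E = 15 − 2.34×1.8 − 2.39×0.56 = 9.45 V.
V_CE = 9.45 V > 0.2 V confirms active-region operation.

I_C ≈ 2.3 mA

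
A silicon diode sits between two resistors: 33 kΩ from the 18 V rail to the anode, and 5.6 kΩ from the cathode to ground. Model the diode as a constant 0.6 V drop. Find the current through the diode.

I ≈ 0.45 mA

The two resistors are in series with the diode, so KVL gives 18 = I·33 + 0.6 + I·5.6.
I = (18 − 0.6) / (33 + 5.6) kΩ = 17.4 / 38.6 = 0.451 mA.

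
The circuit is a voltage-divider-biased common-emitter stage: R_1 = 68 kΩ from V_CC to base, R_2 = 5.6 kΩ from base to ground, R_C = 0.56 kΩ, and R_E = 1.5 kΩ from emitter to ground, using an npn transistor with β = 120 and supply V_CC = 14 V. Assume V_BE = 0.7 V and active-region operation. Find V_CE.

Thevenize the base divider: V_Th = V_CC·R_2/(R_1+R_2) = 14×5.6/73.6 = 1.07 V, R_Th = R_1‖R_2 = 5.17 kΩ.
Base-emitter loop: V_Th = I_B·R_Th + V_BE + (β+1)I_B·R_E, so I_B = (1.07 − 0.7) / (5.17 + 121×1.5) = 0.00196 mA.
I_C = β·I_B = 120×0.00196 = 0.235 mA, and I_E = (β+1)I_B = 0.237 mA.
V_CE = V_CC − I_C·R_C − I_E·R_E = 14 − 0.235×0.56 − 0.237×1.5 = 13.5 V.
V_CE = 13.5 V > 0.2 V confirms active-region operation.

V_CE ≈ 14 V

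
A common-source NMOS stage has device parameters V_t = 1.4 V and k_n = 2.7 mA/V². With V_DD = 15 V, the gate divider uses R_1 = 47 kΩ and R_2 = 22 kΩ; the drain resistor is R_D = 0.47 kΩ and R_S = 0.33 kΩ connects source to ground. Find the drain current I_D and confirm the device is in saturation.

I_D ≈ 4.6 mA

V_G = V_DD·R_2/(R_1+R_2) = 15×22/69 = 4.78 V.
Assume saturation: I_D = (k_n/2)(V_GS − V_t)² with V_GS = V_G − I_D·R_S = 4.78 − 0.33·I_D.
Substituting gives 0.147·I_D² − 4.01·I_D + 15.4 = 0, with roots I_D = 4.64 or 22.7 mA.
The root I_D = 22.7 mA gives V_GS = -2.7 V ≤ V_t, so take I_D = 4.64 mA.
Then V_GS = 3.25 V and V_DS = V_DD − I_D(R_D+R_S) = 15 − 4.64×0.8 = 11.3 V.
Saturation requires V_DS ≥ V_GS − V_t = 1.85 V; 11.3 ≥ 1.85 ✓.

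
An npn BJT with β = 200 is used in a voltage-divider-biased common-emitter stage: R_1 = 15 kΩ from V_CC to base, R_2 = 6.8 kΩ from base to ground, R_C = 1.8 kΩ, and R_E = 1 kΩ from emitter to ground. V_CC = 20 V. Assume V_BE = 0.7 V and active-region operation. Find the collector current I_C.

Thevenize the base divider: V_Th = V_CC·R_2/(R_1+R_2) = 20×6.8/21.8 = 6.24 V, R_Th = R_1‖R_2 = 4.68 kΩ.
Base-emitter loop: V_Th = I_B·R_Th + V_BE + (β+1)I_B·R_E, so I_B = (6.24 − 0.7) / (4.68 + 201×1) = 0.0269 mA.
I_C = β·I_B = 200×0.0269 = 5.39 mA, and I_E = (β+1)I_B = 5.41 mA.
V_CE = V_CC − I_C·R_C − I_E·R_E = 20 − 5.39×1.8 − 5.41×1 = 4.89 V.
V_CE = 4.89 V > 0.2 V confirms active-region operation.

I_C ≈ 5.4 mA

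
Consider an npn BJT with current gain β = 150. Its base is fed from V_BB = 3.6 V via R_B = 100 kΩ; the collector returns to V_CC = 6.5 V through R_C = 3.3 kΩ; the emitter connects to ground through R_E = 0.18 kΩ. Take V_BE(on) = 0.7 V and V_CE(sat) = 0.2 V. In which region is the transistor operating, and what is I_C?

saturation; I_C ≈ 1.8 mA

Assume active: I_B = (3.6 − 0.7)/(100 + 151×0.18) = 0.0228 mA, I_C = β·I_B = 3.42 mA.
Then V_CE = 6.5 − 3.42×3.3 − 3.44×0.18 = -5.41 V < 0.2 V — the active assumption fails.
Re-solve with V_CE = 0.2 V. KCL at the emitter: V_E/R_E = (V_BB−0.7−V_E)/R_B + (V_CC−0.2−V_E)/R_C, giving V_E = 0.33 V.
I_C = (V_CC − 0.2 − V_E)/R_C = (6.3 − 0.33)/3.3 = 1.81 mA.
Check: I_B = (2.9 − 0.33)/100 = 0.0257 mA, and β·I_B = 3.85 mA > I_C, confirming saturation.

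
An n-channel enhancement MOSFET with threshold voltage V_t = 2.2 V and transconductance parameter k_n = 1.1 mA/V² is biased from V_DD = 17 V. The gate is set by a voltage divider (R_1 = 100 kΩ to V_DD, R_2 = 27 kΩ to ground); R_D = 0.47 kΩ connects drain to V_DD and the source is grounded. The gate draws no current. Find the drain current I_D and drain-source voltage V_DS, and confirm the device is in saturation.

V_G = V_DD·R_2/(R_1+R_2) = 17×27/127 = 3.61 V. With the source grounded, V_GS = V_G = 3.61 V.
Assume saturation: I_D = (k_n/2)(V_GS − V_t)² = (1.1/2)×(3.61 − 2.2)² = 0.55×1.41² = 1.1 mA.
V_DS = V_DD − I_D·R_D = 17 − 1.1×0.47 = 16.5 V.
Saturation requires V_DS ≥ V_GS − V_t = 1.41 V; 16.5 ≥ 1.41 ✓.

I_D ≈ 1.1 mA, V_DS ≈ 16 V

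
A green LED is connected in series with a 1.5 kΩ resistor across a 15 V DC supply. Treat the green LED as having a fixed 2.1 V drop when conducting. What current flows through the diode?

KVL around the loop: 15 = V_D + I·R = 2.1 + I × 1.5 kΩ.
So I = (15 − 2.1) / 1.5 kΩ = 12.9 / 1.5 = 8.6 mA.

I ≈ 8.6 mA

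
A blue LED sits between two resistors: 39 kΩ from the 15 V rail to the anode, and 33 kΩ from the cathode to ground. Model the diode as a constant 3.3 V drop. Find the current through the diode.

I ≈ 0.16 mA

The two resistors are in series with the diode, so KVL gives 15 = I·39 + 3.3 + I·33.
I = (15 − 3.3) / (39 + 33) kΩ = 11.7 / 72 = 0.162 mA.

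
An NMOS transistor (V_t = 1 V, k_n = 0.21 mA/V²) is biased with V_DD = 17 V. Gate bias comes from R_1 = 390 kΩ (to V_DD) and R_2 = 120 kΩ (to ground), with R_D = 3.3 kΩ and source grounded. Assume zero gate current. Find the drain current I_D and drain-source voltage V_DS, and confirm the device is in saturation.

V_G = V_DD·R_2/(R_1+R_2) = 17×120/510 = 4 V. With the source grounded, V_GS = V_G = 4 V.
Assume saturation: I_D = (k_n/2)(V_GS − V_t)² = (0.21/2)×(4 − 1)² = 0.105×3² = 0.945 mA.
V_DS = V_DD − I_D·R_D = 17 − 0.945×3.3 = 13.9 V.
Saturation requires V_DS ≥ V_GS − V_t = 3 V; 13.9 ≥ 3 ✓.

I_D ≈ 0.95 mA, V_DS ≈ 14 V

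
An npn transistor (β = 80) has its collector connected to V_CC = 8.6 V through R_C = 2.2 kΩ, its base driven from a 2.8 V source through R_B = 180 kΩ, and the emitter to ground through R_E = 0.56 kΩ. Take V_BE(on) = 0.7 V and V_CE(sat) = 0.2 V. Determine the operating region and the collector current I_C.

active; I_C ≈ 0.75 mA

Assume active. Base-emitter loop: I_B = (V_BB − V_BE)/(R_B + (β+1)R_E) = (2.8 − 0.7)/(180 + 81×0.56) = 0.00932 mA.
I_C = β·I_B = 80×0.00932 = 0.745 mA.
V_CE = V_CC − I_C·R_C − I_E·R_E = 8.6 − 0.745×2.2 − 0.755×0.56 = 6.54 V > V_CE(sat), so the active-region assumption holds.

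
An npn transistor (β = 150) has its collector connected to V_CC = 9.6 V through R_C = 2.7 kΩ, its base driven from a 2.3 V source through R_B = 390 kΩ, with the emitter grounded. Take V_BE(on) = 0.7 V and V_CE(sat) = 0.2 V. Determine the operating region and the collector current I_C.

Assume active. Base-emitter loop: I_B = (V_BB − V_BE)/R_B = (2.3 − 0.7)/390 = 0.0041 mA.
I_C = β·I_B = 150×0.0041 = 0.615 mA.
V_CE = V_CC − I_C·R_C = 9.6 − 0.615×2.7 = 7.94 V > V_CE(sat), so the active-region assumption holds.

active; I_C ≈ 0.62 mA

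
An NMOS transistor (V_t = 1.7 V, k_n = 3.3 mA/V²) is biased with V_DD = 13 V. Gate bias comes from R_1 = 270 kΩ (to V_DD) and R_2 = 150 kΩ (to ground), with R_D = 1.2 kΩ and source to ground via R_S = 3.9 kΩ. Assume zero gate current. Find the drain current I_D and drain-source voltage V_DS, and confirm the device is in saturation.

I_D ≈ 0.6 mA, V_DS ≈ 9.9 V

V_G = V_DD·R_2/(R_1+R_2) = 13×150/420 = 4.64 V.
Assume saturation: I_D = (k_n/2)(V_GS − V_t)² with V_GS = V_G − I_D·R_S = 4.64 − 3.9·I_D.
Substituting gives 25.1·I_D² − 38.9·I_D + 14.3 = 0, with roots I_D = 0.6 or 0.949 mA.
The root I_D = 0.949 mA gives V_GS = 0.942 V ≤ V_t, so take I_D = 0.6 mA.
Then V_GS = 2.3 V and V_DS = V_DD − I_D(R_D+R_S) = 13 − 0.6×5.1 = 9.94 V.
Saturation requires V_DS ≥ V_GS − V_t = 0.603 V; 9.94 ≥ 0.603 ✓.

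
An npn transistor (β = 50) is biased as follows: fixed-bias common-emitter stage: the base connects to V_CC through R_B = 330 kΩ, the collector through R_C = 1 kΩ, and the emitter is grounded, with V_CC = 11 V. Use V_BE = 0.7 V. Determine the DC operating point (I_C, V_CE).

I_C ≈ 1.6 mA, V_CE ≈ 9.4 V

Base loop: V_CC = I_B·R_B + V_BE, so I_B = (11 − 0.7)/330 kΩ = 0.0312 mA.
In the active region I_C = β·I_B = 50 × 0.0312 = 1.56 mA.
Collector loop: V_CE = V_CC − I_C·R_C = 11 − 1.56×1 = 9.44 V.
Since V_CE = 9.44 V > V_CE(sat) ≈ 0.2 V, the transistor is in the active region as assumed.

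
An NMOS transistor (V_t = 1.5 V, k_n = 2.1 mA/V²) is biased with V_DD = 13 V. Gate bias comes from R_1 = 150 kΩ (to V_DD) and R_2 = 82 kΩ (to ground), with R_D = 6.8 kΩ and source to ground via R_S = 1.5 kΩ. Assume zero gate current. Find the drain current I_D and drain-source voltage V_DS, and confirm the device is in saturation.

V_G = V_DD·R_2/(R_1+R_2) = 13×82/232 = 4.59 V.
Assume saturation: I_D = (k_n/2)(V_GS − V_t)² with V_GS = V_G − I_D·R_S = 4.59 − 1.5·I_D.
Substituting gives 2.36·I_D² − 10.7·I_D + 10.1 = 0, with roots I_D = 1.32 or 3.23 mA.
The root I_D = 3.23 mA gives V_GS = -0.255 V ≤ V_t, so take I_D = 1.32 mA.
Then V_GS = 2.62 V and V_DS = V_DD − I_D(R_D+R_S) = 13 − 1.32×8.3 = 2.07 V.
Saturation requires V_DS ≥ V_GS − V_t = 1.12 V; 2.07 ≥ 1.12 ✓.

I_D ≈ 1.3 mA, V_DS ≈ 2.1 V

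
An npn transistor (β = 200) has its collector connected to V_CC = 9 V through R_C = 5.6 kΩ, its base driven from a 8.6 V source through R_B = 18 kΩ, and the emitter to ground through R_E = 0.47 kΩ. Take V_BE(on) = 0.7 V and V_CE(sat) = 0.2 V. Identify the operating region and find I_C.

saturation; I_C ≈ 1.4 mA

Assume active: I_B = (8.6 − 0.7)/(18 + 201×0.47) = 0.0702 mA, I_C = β·I_B = 14 mA.
Then V_CE = 9 − 14×5.6 − 14.1×0.47 = -76.3 V < 0.2 V — the active assumption fails.
Re-solve with V_CE = 0.2 V. KCL at the emitter: V_E/R_E = (V_BB−0.7−V_E)/R_B + (V_CC−0.2−V_E)/R_C, giving V_E = 0.851 V.
I_C = (V_CC − 0.2 − V_E)/R_C = (8.8 − 0.851)/5.6 = 1.42 mA.
Check: I_B = (7.9 − 0.851)/18 = 0.392 mA, and β·I_B = 78.3 mA > I_C, confirming saturation.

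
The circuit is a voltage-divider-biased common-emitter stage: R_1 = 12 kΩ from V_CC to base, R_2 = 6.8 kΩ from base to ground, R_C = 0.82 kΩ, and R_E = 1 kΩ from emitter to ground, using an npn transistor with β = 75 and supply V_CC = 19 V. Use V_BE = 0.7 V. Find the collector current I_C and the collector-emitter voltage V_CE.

Thevenize the base divider: V_Th = V_CC·R_2/(R_1+R_2) = 19×6.8/18.8 = 6.87 V, R_Th = R_1‖R_2 = 4.34 kΩ.
Base-emitter loop: V_Th = I_B·R_Th + V_BE + (β+1)I_B·R_E, so I_B = (6.87 − 0.7) / (4.34 + 76×1) = 0.0768 mA.
I_C = β·I_B = 75×0.0768 = 5.76 mA, and I_E = (β+1)I_B = 5.84 mA.
V_CE = V_CC − I_C·R_C − I_E·R_E = 19 − 5.76×0.82 − 5.84×1 = 8.44 V.
V_CE = 8.44 V > 0.2 V confirms active-region operation.

I_C ≈ 5.8 mA, V_CE ≈ 8.4 V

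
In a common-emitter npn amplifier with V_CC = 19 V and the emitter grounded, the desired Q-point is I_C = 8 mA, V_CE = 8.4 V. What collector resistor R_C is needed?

Collector loop: V_CC = I_C·R_C + V_CE.
R_C = (V_CC − V_CE)/I_C = (19 − 8.4)/8 = 1.32 kΩ.

R_C ≈ 1.3 kΩ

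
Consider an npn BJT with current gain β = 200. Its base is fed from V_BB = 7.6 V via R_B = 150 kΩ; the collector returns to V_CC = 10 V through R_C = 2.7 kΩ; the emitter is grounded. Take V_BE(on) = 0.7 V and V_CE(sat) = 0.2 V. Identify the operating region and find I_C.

saturation; I_C ≈ 3.6 mA

Assume active: I_B = (7.6 − 0.7)/150 = 0.046 mA, giving I_C = β·I_B = 9.2 mA.
But then V_CE = 10 − 9.2×2.7 = -14.8 V < V_CE(sat) = 0.2 V — impossible in the active region.
So the transistor is saturated. With V_CE = 0.2 V, I_C = (V_CC − 0.2)/R_C = 9.8/2.7 = 3.63 mA.
Check: β·I_B = 9.2 mA > I_C = 3.63 mA, confirming saturation.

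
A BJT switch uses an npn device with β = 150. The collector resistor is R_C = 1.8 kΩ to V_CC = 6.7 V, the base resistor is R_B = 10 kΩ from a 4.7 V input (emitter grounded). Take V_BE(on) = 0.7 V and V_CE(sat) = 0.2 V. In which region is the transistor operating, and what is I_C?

Assume active: I_B = (4.7 − 0.7)/10 = 0.4 mA, giving I_C = β·I_B = 60 mA.
But then V_CE = 6.7 − 60×1.8 = -101 V < V_CE(sat) = 0.2 V — impossible in the active region.
So the transistor is saturated. With V_CE = 0.2 V, I_C = (V_CC − 0.2)/R_C = 6.5/1.8 = 3.61 mA.
Check: β·I_B = 60 mA > I_C = 3.61 mA, confirming saturation.

saturation; I_C ≈ 3.6 mA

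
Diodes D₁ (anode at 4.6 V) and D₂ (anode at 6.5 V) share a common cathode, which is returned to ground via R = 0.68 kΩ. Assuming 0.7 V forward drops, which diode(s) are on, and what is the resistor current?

Only D₂ conducts; I_R ≈ 8.5 mA

Assume both conduct. Then node N would need to be at both 4.6−0.7 = 3.9 V and 6.5−0.7 = 5.8 V, which is impossible.
Assume only D₂ conducts: V_N = 6.5 − 0.7 = 5.8 V, so I_R = 5.8/0.68 = 8.53 mA.
Check D₁: its anode-to-cathode voltage is 4.6 − 5.8 = -1.2 V < 0.7 V, so it is off. The assumption is consistent.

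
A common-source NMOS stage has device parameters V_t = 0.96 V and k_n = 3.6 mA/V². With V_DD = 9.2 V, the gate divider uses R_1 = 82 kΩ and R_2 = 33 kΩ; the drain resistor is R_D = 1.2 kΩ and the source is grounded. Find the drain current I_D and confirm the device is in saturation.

V_G = V_DD·R_2/(R_1+R_2) = 9.2×33/115 = 2.64 V. With the source grounded, V_GS = V_G = 2.64 V.
Assume saturation: I_D = (k_n/2)(V_GS − V_t)² = (3.6/2)×(2.64 − 0.96)² = 1.8×1.68² = 5.08 mA.
V_DS = V_DD − I_D·R_D = 9.2 − 5.08×1.2 = 3.1 V.
Saturation requires V_DS ≥ V_GS − V_t = 1.68 V; 3.1 ≥ 1.68 ✓.

I_D ≈ 5.1 mA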